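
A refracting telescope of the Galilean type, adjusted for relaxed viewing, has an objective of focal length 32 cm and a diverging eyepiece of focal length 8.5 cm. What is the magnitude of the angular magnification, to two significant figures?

|M| = f_obj/|f_eye| = 32/8.5 = 3.765.

3.8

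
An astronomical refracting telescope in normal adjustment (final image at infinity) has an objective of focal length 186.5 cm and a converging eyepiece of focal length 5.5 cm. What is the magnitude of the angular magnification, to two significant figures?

|M| = f_obj/|f_eye| = 186.5/5.5 = 33.909.

34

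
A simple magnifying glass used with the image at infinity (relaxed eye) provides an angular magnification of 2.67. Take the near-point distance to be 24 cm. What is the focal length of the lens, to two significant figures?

9.0 cm

For the image at infinity, M = D/f.
f = D/M = 24/2.67 = 8.989 cm.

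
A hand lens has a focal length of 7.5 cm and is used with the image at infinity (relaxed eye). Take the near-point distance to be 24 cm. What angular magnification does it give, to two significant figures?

3.2

M = D/f = 24/7.5 = 3.200.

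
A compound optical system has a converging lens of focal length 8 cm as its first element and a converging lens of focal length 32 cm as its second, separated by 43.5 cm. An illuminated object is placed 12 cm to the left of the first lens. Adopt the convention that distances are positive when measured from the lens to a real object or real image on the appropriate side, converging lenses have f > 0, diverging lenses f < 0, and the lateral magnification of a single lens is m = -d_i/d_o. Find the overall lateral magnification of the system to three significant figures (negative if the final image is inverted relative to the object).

Lens 1: 1/d_i1 = 1/f_1 - 1/d_o1 = 1/8 - 1/12 = 0.04167 cm^-1, so d_i1 = 24.000 cm.
m_1 = -(24.000)/12 = -2.0000.
The intermediate image is 24.000 cm to the right of lens 1, so d_o2 = L - d_i1 = 43.5 - 24.000 = 19.500 cm.
Lens 2: 1/d_i2 = 1/f_2 - 1/d_o2 = 1/32 - 1/(19.500) = -0.02003 cm^-1, so d_i2 = -49.920 cm.
m_2 = -(-49.920)/(19.500) = 2.5600.
Total m = m_1 x m_2 = (-2.0000)(2.5600) = -5.1200.

-5.12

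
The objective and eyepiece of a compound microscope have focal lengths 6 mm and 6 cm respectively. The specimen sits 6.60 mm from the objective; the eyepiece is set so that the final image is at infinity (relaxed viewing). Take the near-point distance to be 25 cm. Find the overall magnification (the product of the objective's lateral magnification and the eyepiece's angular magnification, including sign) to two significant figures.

Convert to cm: f_obj = 6 mm = 0.6 cm; d_o = 6.60 mm = 0.66 cm.
Objective: 1/d_i = 1/f_obj - 1/d_o = 1/0.6 - 1/0.66 = 0.15152 cm^-1, so d_i = 6.600 cm.
m_obj = -d_i/d_o = -6.600/0.66 = -10.000.
Eyepiece angular magnification (image at infinity): M_eye = D/f_e = 25/6 = 4.167.
Overall M = m_obj x M_eye = (-10.000)(4.167) = -41.67.

-42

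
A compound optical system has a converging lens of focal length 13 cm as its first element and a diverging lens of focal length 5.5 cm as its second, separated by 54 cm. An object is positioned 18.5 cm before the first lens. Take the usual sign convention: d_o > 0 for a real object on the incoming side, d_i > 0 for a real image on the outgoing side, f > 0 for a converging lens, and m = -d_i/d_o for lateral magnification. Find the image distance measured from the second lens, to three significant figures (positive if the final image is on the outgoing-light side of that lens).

Lens 1: 1/d_i1 = 1/f_1 - 1/d_o1 = 1/13 - 1/18.5 = 0.02287 cm^-1, so d_i1 = 43.727 cm.
The intermediate image is 43.727 cm to the right of lens 1, so d_o2 = L - d_i1 = 54 - 43.727 = 10.273 cm.
Lens 2: 1/d_i2 = 1/f_2 - 1/d_o2 = 1/(-5.5) - 1/(10.273) = -0.27916 cm^-1, so d_i2 = -3.582 cm.

-3.58 cm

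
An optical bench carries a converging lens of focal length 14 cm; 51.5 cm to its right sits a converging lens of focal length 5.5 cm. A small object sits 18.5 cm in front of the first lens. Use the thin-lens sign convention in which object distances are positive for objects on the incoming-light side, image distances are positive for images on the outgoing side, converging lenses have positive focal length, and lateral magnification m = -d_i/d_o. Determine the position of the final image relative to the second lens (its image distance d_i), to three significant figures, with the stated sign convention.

First lens: d_i1 = 1/(1/14 - 1/18.5) = 57.556 cm.
Since 57.556 cm > 51.5 cm, the first image lies past the second lens and serves as a virtual object: d_o2 = L - d_i1 = -6.056 cm.
Second lens: d_i2 = 1/(1/5.5 - 1/(-6.056)) = 2.882 cm.

2.88 cm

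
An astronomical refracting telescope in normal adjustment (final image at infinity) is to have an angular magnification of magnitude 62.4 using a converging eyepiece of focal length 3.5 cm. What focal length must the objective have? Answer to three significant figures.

218 cm

|M| = f_obj/|f_eye|, so f_obj = |M| x |f_eye| = 62.4 x 3.5 = 218.400 cm.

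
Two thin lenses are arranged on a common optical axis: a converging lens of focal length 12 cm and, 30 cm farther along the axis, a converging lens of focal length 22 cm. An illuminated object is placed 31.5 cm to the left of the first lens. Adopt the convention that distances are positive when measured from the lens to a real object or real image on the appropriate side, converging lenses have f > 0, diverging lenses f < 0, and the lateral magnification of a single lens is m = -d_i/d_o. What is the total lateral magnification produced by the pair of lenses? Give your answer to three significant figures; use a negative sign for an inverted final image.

First lens: d_i1 = 1/(1/12 - 1/31.5) = 19.385 cm.
m_1 = -(19.385)/31.5 = -0.6154.
Object distance for lens 2: d_o2 = 30 - 19.385 = 10.615 cm.
Second lens: d_i2 = 1/(1/22 - 1/(10.615)) = -20.514 cm.
m_2 = -(-20.514)/(10.615) = 1.9324.
Overall magnification: m = m_1 m_2 = -1.1892.

-1.19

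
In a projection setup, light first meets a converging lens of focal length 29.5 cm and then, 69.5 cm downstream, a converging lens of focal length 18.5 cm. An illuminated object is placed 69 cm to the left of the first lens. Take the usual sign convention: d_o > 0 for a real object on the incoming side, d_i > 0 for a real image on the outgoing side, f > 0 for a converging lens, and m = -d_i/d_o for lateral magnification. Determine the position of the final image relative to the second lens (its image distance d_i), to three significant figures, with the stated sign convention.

-625 cm

Lens 1: 1/d_i1 = 1/f_1 - 1/d_o1 = 1/29.5 - 1/69 = 0.01941 cm^-1, so d_i1 = 51.532 cm.
Object distance for lens 2: d_o2 = 69.5 - 51.532 = 17.968 cm.
Lens 2: 1/d_i2 = 1/f_2 - 1/d_o2 = 1/18.5 - 1/(17.968) = -0.00160 cm^-1, so d_i2 = -625.256 cm.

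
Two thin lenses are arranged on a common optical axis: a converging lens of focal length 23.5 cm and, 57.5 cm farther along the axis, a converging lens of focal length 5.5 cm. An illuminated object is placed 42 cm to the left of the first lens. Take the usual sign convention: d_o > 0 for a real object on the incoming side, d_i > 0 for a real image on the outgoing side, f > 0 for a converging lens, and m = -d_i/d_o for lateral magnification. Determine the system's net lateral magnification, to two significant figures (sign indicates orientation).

-5.2

Lens 1: 1/d_i1 = 1/f_1 - 1/d_o1 = 1/23.5 - 1/42 = 0.01874 cm^-1, so d_i1 = 53.351 cm.
m_1 = -(53.351)/42 = -1.2703.
Object distance for lens 2: d_o2 = 57.5 - 53.351 = 4.149 cm.
Lens 2: 1/d_i2 = 1/f_2 - 1/d_o2 = 1/5.5 - 1/(4.149) = -0.05922 cm^-1, so d_i2 = -16.885 cm.
m_2 = -(-16.885)/(4.149) = 4.0700.
Overall magnification: m = m_1 m_2 = -5.1700.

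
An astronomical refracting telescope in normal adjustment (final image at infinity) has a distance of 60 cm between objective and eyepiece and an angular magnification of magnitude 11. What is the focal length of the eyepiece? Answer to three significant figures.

5.00 cm

In normal adjustment the tube length equals f_obj + f_eye and |M| = f_obj/f_eye.
So f_obj = 11 f_eye and 11 f_eye + f_eye = 60 cm, giving f_eye = 60/12 = 5.000 cm and f_obj = 55.000 cm.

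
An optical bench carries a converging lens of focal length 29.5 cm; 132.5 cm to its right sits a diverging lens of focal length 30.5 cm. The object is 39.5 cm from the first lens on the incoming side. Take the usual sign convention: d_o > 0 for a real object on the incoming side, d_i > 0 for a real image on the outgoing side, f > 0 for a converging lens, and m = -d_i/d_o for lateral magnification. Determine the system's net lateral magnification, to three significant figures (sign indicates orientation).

-1.94

Applying the thin-lens equation to the first lens, 1/29.5 = 1/39.5 + 1/d_i1, which gives d_i1 = 116.525 cm.
Its lateral magnification is m_1 = -d_i1/d_o1 = -(116.525)/39.5 = -2.9500.
The intermediate image is 116.525 cm to the right of lens 1, so d_o2 = L - d_i1 = 132.5 - 116.525 = 15.975 cm.
Applying the thin-lens equation again with f_2 = -30.5 cm and d_o2 = 15.975 cm gives d_i2 = -10.484 cm.
m_2 = -(-10.484)/(15.975) = 0.6563.
Total m = m_1 x m_2 = (-2.9500)(0.6563) = -1.9360.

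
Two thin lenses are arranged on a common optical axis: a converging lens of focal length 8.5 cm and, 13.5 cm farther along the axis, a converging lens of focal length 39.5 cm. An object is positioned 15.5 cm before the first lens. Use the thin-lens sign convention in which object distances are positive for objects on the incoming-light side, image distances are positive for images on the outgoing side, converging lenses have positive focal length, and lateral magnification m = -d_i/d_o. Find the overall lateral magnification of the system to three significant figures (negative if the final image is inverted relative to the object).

Lens 1: 1/d_i1 = 1/f_1 - 1/d_o1 = 1/8.5 - 1/15.5 = 0.05313 cm^-1, so d_i1 = 18.821 cm.
m_1 = -(18.821)/15.5 = -1.2143.
Since 18.821 cm > 13.5 cm, the first image lies past the second lens and serves as a virtual object: d_o2 = L - d_i1 = -5.321 cm.
Lens 2: 1/d_i2 = 1/f_2 - 1/d_o2 = 1/39.5 - 1/(-5.321) = 0.21324 cm^-1, so d_i2 = 4.690 cm.
m_2 = -(4.690)/(-5.321) = 0.8813.
Total m = m_1 x m_2 = (-1.2143)(0.8813) = -1.0701.

-1.07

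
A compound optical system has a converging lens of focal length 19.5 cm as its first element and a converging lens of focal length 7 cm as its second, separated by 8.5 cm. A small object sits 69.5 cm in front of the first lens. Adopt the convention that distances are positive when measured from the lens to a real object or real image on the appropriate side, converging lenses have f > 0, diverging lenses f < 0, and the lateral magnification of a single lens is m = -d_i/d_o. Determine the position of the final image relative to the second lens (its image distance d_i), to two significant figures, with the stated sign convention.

Applying the thin-lens equation to the first lens, 1/19.5 = 1/69.5 + 1/d_i1, which gives d_i1 = 27.105 cm.
This image would form 27.105 cm past lens 1, i.e. 18.605 cm beyond lens 2, so it is a virtual object for lens 2: d_o2 = 8.5 - 27.105 = -18.605 cm.
Applying the thin-lens equation again with f_2 = 7 cm and d_o2 = -18.605 cm gives d_i2 = 5.086 cm.

5.1 cm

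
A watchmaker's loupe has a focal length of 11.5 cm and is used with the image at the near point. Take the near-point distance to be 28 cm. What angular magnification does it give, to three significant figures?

M = 1 + D/f = 1 + 28/11.5 = 3.435.

3.43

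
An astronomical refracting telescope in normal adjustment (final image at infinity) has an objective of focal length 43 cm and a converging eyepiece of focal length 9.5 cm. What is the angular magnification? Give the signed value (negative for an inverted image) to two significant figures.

-4.5

M = -f_obj/f_eye = -43/(9.5) = -4.526.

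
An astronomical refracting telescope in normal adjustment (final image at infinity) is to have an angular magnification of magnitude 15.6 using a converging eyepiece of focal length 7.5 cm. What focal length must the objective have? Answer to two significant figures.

120 cm

|M| = f_obj/|f_eye|, so f_obj = |M| x |f_eye| = 15.6 x 7.5 = 117.000 cm.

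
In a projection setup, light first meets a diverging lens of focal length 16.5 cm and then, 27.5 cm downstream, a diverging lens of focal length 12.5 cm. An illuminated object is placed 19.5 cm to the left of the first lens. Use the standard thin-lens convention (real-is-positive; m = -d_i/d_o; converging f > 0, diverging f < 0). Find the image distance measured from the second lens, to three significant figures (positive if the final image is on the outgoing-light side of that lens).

Applying the thin-lens equation to the first lens, 1/(-16.5) = 1/19.5 + 1/d_i1, which gives d_i1 = -8.938 cm.
With d_i1 < 0 the first image is virtual and lies on the object side; the object distance for lens 2 is d_o2 = 27.5 - (-8.938) = 36.438 cm.
Applying the thin-lens equation again with f_2 = -12.5 cm and d_o2 = 36.438 cm gives d_i2 = -9.307 cm.

-9.31 cm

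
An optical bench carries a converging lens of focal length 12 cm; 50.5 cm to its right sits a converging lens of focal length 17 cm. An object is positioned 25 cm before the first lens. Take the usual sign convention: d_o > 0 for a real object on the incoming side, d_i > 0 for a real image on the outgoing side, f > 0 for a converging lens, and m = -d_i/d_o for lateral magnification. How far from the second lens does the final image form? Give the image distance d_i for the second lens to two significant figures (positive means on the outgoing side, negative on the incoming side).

Applying the thin-lens equation to the first lens, 1/12 = 1/25 + 1/d_i1, which gives d_i1 = 23.077 cm.
The intermediate image is 23.077 cm to the right of lens 1, so d_o2 = L - d_i1 = 50.5 - 23.077 = 27.423 cm.
Applying the thin-lens equation again with f_2 = 17 cm and d_o2 = 27.423 cm gives d_i2 = 44.727 cm.

45 cm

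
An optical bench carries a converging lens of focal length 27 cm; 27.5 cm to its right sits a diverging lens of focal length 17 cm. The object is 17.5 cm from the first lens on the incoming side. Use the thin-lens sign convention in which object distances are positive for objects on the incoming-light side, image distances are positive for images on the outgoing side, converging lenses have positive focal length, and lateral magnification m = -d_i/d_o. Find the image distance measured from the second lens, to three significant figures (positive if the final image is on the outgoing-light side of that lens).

-13.9 cm

Lens 1: 1/d_i1 = 1/f_1 - 1/d_o1 = 1/27 - 1/17.5 = -0.02011 cm^-1, so d_i1 = -49.737 cm.
The intermediate image is virtual, 49.737 cm to the left of lens 1, so d_o2 = L - d_i1 = 27.5 - (-49.737) = 77.237 cm.
Lens 2: 1/d_i2 = 1/f_2 - 1/d_o2 = 1/(-17) - 1/(77.237) = -0.07177 cm^-1, so d_i2 = -13.933 cm.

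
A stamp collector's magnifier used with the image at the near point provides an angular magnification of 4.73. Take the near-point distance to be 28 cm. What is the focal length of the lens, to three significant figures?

For the image at the near point, M = 1 + D/f.
f = D/(M - 1) = 28/(4.73 - 1) = 7.507 cm.

7.51 cm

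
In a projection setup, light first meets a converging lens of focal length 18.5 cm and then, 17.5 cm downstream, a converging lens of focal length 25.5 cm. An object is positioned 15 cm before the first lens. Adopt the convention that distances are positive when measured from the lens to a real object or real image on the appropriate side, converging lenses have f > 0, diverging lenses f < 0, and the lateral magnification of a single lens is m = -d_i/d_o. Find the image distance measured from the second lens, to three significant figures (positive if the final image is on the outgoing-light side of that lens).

First lens: d_i1 = 1/(1/18.5 - 1/15) = -79.286 cm.
With d_i1 < 0 the first image is virtual and lies on the object side; the object distance for lens 2 is d_o2 = 17.5 - (-79.286) = 96.786 cm.
Second lens: d_i2 = 1/(1/25.5 - 1/(96.786)) = 34.622 cm.

34.6 cm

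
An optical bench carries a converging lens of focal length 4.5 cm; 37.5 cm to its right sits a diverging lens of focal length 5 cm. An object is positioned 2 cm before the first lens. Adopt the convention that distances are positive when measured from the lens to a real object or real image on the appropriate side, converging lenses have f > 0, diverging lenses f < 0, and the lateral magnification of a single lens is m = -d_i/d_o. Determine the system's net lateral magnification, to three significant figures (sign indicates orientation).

0.195

Lens 1: 1/d_i1 = 1/f_1 - 1/d_o1 = 1/4.5 - 1/2 = -0.27778 cm^-1, so d_i1 = -3.600 cm.
m_1 = -(-3.600)/2 = 1.8000.
With d_i1 < 0 the first image is virtual and lies on the object side; the object distance for lens 2 is d_o2 = 37.5 - (-3.600) = 41.100 cm.
Lens 2: 1/d_i2 = 1/f_2 - 1/d_o2 = 1/(-5) - 1/(41.100) = -0.22433 cm^-1, so d_i2 = -4.458 cm.
m_2 = -(-4.458)/(41.100) = 0.1085.
Total m = m_1 x m_2 = (1.8000)(0.1085) = 0.1952.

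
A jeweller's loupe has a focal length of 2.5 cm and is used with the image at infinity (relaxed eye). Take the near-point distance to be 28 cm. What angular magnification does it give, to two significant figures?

11

M = D/f = 28/2.5 = 11.200.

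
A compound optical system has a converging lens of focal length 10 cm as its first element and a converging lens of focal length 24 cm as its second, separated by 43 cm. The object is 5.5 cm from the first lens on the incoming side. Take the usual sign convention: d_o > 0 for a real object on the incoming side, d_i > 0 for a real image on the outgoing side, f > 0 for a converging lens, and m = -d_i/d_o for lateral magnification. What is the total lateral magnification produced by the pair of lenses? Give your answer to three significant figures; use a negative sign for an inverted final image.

First lens: d_i1 = 1/(1/10 - 1/5.5) = -12.222 cm.
m_1 = -(-12.222)/5.5 = 2.2222.
With d_i1 < 0 the first image is virtual and lies on the object side; the object distance for lens 2 is d_o2 = 43 - (-12.222) = 55.222 cm.
Second lens: d_i2 = 1/(1/24 - 1/(55.222)) = 42.448 cm.
m_2 = -(42.448)/(55.222) = -0.7687.
Overall magnification: m = m_1 m_2 = -1.7082.

-1.71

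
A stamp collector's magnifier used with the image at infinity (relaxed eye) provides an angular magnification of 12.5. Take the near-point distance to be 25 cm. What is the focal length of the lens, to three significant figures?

2.00 cm

For the image at infinity, M = D/f.
f = D/M = 25/12.5 = 2.000 cm.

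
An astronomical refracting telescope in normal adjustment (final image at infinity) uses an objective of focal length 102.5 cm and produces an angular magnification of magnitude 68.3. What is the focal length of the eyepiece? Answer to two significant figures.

|M| = f_obj/f_eye, so f_eye = f_obj/|M| = 102.5/68.3 = 1.501 cm.

1.5 cm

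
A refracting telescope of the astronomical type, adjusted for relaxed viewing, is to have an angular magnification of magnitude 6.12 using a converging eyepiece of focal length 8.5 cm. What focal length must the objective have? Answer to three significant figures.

|M| = f_obj/|f_eye|, so f_obj = |M| x |f_eye| = 6.12 x 8.5 = 52.020 cm.

52.0 cm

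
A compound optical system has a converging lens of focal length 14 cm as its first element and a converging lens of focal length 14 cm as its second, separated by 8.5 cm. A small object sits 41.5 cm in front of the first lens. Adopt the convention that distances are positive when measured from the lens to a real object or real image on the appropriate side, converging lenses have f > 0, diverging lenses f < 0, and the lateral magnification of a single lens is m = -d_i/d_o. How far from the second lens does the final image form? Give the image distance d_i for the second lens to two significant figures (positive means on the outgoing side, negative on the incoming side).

Lens 1: 1/d_i1 = 1/f_1 - 1/d_o1 = 1/14 - 1/41.5 = 0.04733 cm^-1, so d_i1 = 21.127 cm.
This image would form 21.127 cm past lens 1, i.e. 12.627 cm beyond lens 2, so it is a virtual object for lens 2: d_o2 = 8.5 - 21.127 = -12.627 cm.
Lens 2: 1/d_i2 = 1/f_2 - 1/d_o2 = 1/14 - 1/(-12.627) = 0.15062 cm^-1, so d_i2 = 6.639 cm.

6.6 cm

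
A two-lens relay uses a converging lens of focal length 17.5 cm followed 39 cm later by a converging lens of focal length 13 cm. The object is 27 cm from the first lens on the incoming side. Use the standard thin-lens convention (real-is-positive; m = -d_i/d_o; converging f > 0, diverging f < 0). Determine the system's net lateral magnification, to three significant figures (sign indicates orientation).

First lens: d_i1 = 1/(1/17.5 - 1/27) = 49.737 cm.
m_1 = -(49.737)/27 = -1.8421.
This image would form 49.737 cm past lens 1, i.e. 10.737 cm beyond lens 2, so it is a virtual object for lens 2: d_o2 = 39 - 49.737 = -10.737 cm.
Second lens: d_i2 = 1/(1/13 - 1/(-10.737)) = 5.880 cm.
m_2 = -(5.880)/(-10.737) = 0.5477.
Total m = m_1 x m_2 = (-1.8421)(0.5477) = -1.0089.

-1.01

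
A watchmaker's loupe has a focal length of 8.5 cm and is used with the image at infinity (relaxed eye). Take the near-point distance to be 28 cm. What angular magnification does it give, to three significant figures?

M = D/f = 28/8.5 = 3.294.

3.29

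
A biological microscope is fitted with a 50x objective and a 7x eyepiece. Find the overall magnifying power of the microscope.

The overall magnification of a compound microscope is the product of the objective and eyepiece magnifications:
M = M_obj x M_eye = 50 x 7 = 350.

350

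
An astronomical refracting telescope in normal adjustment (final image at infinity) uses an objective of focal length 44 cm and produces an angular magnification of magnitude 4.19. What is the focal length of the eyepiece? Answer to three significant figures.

10.5 cm

|M| = f_obj/f_eye, so f_eye = f_obj/|M| = 44/4.19 = 10.501 cm.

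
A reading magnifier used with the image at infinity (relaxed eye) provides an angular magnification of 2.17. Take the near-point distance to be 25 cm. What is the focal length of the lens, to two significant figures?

For the image at infinity, M = D/f.
f = D/M = 25/2.17 = 11.521 cm.

12 cm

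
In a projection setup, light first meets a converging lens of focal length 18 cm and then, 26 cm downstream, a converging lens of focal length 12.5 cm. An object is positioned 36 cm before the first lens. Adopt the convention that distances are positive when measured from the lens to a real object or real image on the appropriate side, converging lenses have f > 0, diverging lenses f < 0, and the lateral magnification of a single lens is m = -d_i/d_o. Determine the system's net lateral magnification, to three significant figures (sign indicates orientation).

-0.556

First lens: d_i1 = 1/(1/18 - 1/36) = 36.000 cm.
m_1 = -(36.000)/36 = -1.0000.
Since 36.000 cm > 26 cm, the first image lies past the second lens and serves as a virtual object: d_o2 = L - d_i1 = -10.000 cm.
Second lens: d_i2 = 1/(1/12.5 - 1/(-10.000)) = 5.556 cm.
m_2 = -(5.556)/(-10.000) = 0.5556.
Overall magnification: m = m_1 m_2 = -0.5556.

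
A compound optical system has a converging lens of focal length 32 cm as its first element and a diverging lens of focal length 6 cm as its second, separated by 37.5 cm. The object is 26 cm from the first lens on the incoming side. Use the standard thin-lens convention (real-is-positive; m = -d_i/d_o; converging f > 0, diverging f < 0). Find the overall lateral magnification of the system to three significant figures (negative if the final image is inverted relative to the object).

First lens: d_i1 = 1/(1/32 - 1/26) = -138.667 cm.
m_1 = -(-138.667)/26 = 5.3333.
With d_i1 < 0 the first image is virtual and lies on the object side; the object distance for lens 2 is d_o2 = 37.5 - (-138.667) = 176.167 cm.
Second lens: d_i2 = 1/(1/(-6) - 1/(176.167)) = -5.802 cm.
m_2 = -(-5.802)/(176.167) = 0.0329.
Total m = m_1 x m_2 = (5.3333)(0.0329) = 0.1757.

0.176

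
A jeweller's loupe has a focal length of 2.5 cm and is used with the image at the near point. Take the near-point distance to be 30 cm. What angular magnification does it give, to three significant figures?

M = 1 + D/f = 1 + 30/2.5 = 13.000.

13.0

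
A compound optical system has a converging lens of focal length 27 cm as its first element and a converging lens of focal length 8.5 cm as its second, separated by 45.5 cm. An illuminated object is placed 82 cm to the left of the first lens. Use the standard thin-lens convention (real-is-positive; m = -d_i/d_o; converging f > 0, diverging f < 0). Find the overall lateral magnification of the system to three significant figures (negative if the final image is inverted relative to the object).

Lens 1: 1/d_i1 = 1/f_1 - 1/d_o1 = 1/27 - 1/82 = 0.02484 cm^-1, so d_i1 = 40.255 cm.
m_1 = -(40.255)/82 = -0.4909.
Object distance for lens 2: d_o2 = 45.5 - 40.255 = 5.245 cm.
Lens 2: 1/d_i2 = 1/f_2 - 1/d_o2 = 1/8.5 - 1/(5.245) = -0.07299 cm^-1, so d_i2 = -13.700 cm.
m_2 = -(-13.700)/(5.245) = 2.6117.
Overall magnification: m = m_1 m_2 = -1.2821.

-1.28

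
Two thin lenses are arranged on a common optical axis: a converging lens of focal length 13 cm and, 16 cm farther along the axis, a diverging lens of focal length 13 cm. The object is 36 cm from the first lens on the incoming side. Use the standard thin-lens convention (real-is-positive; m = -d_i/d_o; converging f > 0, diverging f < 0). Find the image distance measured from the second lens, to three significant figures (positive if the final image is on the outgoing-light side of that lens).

6.53 cm

Lens 1: 1/d_i1 = 1/f_1 - 1/d_o1 = 1/13 - 1/36 = 0.04915 cm^-1, so d_i1 = 20.348 cm.
Since 20.348 cm > 16 cm, the first image lies past the second lens and serves as a virtual object: d_o2 = L - d_i1 = -4.348 cm.
Lens 2: 1/d_i2 = 1/f_2 - 1/d_o2 = 1/(-13) - 1/(-4.348) = 0.15308 cm^-1, so d_i2 = 6.533 cm.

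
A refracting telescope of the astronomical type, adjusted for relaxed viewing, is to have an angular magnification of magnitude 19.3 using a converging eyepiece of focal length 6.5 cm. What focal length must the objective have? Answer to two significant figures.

|M| = f_obj/|f_eye|, so f_obj = |M| x |f_eye| = 19.3 x 6.5 = 125.450 cm.

130 cm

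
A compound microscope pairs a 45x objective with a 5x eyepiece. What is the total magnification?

225

The overall magnification of a compound microscope is the product of the objective and eyepiece magnifications:
M = M_obj x M_eye = 45 x 5 = 225.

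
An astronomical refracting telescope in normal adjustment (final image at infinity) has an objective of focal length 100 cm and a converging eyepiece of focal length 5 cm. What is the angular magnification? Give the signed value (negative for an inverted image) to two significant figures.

-20

M = -f_obj/f_eye = -100/(5) = -20.000.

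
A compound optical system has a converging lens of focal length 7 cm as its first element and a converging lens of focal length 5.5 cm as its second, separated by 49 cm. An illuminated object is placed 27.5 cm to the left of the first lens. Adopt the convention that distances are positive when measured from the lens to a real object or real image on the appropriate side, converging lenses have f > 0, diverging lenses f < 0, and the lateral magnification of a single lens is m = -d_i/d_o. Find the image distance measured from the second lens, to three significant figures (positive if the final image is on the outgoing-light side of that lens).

First lens: d_i1 = 1/(1/7 - 1/27.5) = 9.390 cm.
The intermediate image is 9.390 cm to the right of lens 1, so d_o2 = L - d_i1 = 49 - 9.390 = 39.610 cm.
Second lens: d_i2 = 1/(1/5.5 - 1/(39.610)) = 6.387 cm.

6.39 cm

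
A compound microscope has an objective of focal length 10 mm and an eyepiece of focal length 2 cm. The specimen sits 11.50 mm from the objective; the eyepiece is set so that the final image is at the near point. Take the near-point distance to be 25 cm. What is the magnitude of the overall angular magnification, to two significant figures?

Convert to cm: f_obj = 10 mm = 1 cm; d_o = 11.50 mm = 1.15 cm.
Objective: 1/d_i = 1/f_obj - 1/d_o = 1/1 - 1/1.15 = 0.13043 cm^-1, so d_i = 7.667 cm.
m_obj = -d_i/d_o = -7.667/1.15 = -6.667.
Eyepiece angular magnification (image at near point): M_eye = 1 + D/f_e = 1 + 25/2 = 13.500.
Overall M = m_obj x M_eye = (-6.667)(13.500) = -90.00.
|M| = 90.00.

90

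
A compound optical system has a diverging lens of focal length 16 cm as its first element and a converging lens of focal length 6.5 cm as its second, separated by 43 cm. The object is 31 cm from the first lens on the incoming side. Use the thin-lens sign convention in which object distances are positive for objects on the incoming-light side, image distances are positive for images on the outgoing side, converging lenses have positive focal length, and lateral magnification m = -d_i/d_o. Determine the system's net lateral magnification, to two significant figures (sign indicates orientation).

Applying the thin-lens equation to the first lens, 1/(-16) = 1/31 + 1/d_i1, which gives d_i1 = -10.553 cm.
Its lateral magnification is m_1 = -d_i1/d_o1 = -(-10.553)/31 = 0.3404.
The intermediate image is virtual, 10.553 cm to the left of lens 1, so d_o2 = L - d_i1 = 43 - (-10.553) = 53.553 cm.
Applying the thin-lens equation again with f_2 = 6.5 cm and d_o2 = 53.553 cm gives d_i2 = 7.398 cm.
m_2 = -(7.398)/(53.553) = -0.1381.
The system's lateral magnification is m_1 m_2 = (0.3404)(-0.1381) = -0.0470.

-0.047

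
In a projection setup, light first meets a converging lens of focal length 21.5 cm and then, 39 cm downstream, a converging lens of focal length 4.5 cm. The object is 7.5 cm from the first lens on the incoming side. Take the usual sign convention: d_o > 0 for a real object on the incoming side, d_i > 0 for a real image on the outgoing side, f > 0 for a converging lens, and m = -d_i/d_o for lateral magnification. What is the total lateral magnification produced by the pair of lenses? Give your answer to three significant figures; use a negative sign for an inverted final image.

-0.150

First lens: d_i1 = 1/(1/21.5 - 1/7.5) = -11.518 cm.
m_1 = -(-11.518)/7.5 = 1.5357.
The intermediate image is virtual, 11.518 cm to the left of lens 1, so d_o2 = L - d_i1 = 39 - (-11.518) = 50.518 cm.
Second lens: d_i2 = 1/(1/4.5 - 1/(50.518)) = 4.940 cm.
m_2 = -(4.940)/(50.518) = -0.0978.
Total m = m_1 x m_2 = (1.5357)(-0.0978) = -0.1502.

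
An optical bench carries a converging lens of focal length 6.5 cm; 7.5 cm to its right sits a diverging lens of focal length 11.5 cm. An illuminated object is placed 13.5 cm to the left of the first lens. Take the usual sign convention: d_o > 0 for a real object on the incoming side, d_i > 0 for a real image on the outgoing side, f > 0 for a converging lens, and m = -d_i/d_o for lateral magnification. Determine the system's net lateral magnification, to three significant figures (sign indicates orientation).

-1.65

Applying the thin-lens equation to the first lens, 1/6.5 = 1/13.5 + 1/d_i1, which gives d_i1 = 12.536 cm.
Its lateral magnification is m_1 = -d_i1/d_o1 = -(12.536)/13.5 = -0.9286.
Since 12.536 cm > 7.5 cm, the first image lies past the second lens and serves as a virtual object: d_o2 = L - d_i1 = -5.036 cm.
Applying the thin-lens equation again with f_2 = -11.5 cm and d_o2 = -5.036 cm gives d_i2 = 8.959 cm.
m_2 = -(8.959)/(-5.036) = 1.7790.
Overall magnification: m = m_1 m_2 = -1.6519.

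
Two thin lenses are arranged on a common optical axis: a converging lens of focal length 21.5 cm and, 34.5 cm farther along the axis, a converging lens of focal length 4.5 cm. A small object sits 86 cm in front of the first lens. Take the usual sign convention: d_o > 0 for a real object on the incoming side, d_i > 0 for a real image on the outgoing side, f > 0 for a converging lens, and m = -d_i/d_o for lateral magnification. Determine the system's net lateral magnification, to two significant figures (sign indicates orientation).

1.1

Lens 1: 1/d_i1 = 1/f_1 - 1/d_o1 = 1/21.5 - 1/86 = 0.03488 cm^-1, so d_i1 = 28.667 cm.
m_1 = -(28.667)/86 = -0.3333.
That image sits 5.833 cm in front of the second lens, so d_o2 = 5.833 cm.
Lens 2: 1/d_i2 = 1/f_2 - 1/d_o2 = 1/4.5 - 1/(5.833) = 0.05079 cm^-1, so d_i2 = 19.688 cm.
m_2 = -(19.688)/(5.833) = -3.3750.
The system's lateral magnification is m_1 m_2 = (-0.3333)(-3.3750) = 1.1250.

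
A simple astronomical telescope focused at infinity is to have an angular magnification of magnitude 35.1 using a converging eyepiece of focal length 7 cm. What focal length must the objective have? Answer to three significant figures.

|M| = f_obj/|f_eye|, so f_obj = |M| x |f_eye| = 35.1 x 7 = 245.700 cm.

246 cm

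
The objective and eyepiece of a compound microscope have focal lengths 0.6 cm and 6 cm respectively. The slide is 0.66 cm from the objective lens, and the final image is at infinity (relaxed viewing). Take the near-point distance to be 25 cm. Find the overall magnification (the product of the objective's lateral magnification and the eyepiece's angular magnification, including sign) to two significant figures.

-42

Objective: 1/d_i = 1/f_obj - 1/d_o = 1/0.6 - 1/0.66 = 0.15152 cm^-1, so d_i = 6.600 cm.
m_obj = -d_i/d_o = -6.600/0.66 = -10.000.
Eyepiece angular magnification (image at infinity): M_eye = D/f_e = 25/6 = 4.167.
Overall M = m_obj x M_eye = (-10.000)(4.167) = -41.67.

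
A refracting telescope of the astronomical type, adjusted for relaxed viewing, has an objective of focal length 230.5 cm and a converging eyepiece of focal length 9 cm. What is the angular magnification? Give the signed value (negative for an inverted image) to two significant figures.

M = -f_obj/f_eye = -230.5/(9) = -25.611.

-26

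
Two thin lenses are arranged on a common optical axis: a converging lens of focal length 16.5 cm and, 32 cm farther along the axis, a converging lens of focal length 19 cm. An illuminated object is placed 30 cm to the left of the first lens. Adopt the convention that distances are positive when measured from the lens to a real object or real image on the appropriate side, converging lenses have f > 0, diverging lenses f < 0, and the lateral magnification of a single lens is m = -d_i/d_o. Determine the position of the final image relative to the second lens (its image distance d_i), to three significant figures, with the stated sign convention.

Applying the thin-lens equation to the first lens, 1/16.5 = 1/30 + 1/d_i1, which gives d_i1 = 36.667 cm.
This image would form 36.667 cm past lens 1, i.e. 4.667 cm beyond lens 2, so it is a virtual object for lens 2: d_o2 = 32 - 36.667 = -4.667 cm.
Applying the thin-lens equation again with f_2 = 19 cm and d_o2 = -4.667 cm gives d_i2 = 3.746 cm.

3.75 cm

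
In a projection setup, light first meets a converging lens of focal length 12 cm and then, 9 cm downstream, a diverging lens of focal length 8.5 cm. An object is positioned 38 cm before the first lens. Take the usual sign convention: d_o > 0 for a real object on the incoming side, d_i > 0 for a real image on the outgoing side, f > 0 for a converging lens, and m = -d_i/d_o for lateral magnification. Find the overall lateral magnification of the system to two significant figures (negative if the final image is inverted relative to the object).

100

First lens: d_i1 = 1/(1/12 - 1/38) = 17.538 cm.
m_1 = -(17.538)/38 = -0.4615.
This image would form 17.538 cm past lens 1, i.e. 8.538 cm beyond lens 2, so it is a virtual object for lens 2: d_o2 = 9 - 17.538 = -8.538 cm.
Second lens: d_i2 = 1/(1/(-8.5) - 1/(-8.538)) = -1887.000 cm.
m_2 = -(-1887.000)/(-8.538) = -221.0000.
The system's lateral magnification is m_1 m_2 = (-0.4615)(-221.0000) = 102.0000.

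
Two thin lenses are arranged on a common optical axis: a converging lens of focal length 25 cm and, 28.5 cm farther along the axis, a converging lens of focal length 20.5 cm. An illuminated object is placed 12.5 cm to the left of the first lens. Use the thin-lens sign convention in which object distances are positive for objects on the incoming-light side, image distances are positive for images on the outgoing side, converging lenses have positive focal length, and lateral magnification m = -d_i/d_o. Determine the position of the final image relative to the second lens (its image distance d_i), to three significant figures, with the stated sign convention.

33.2 cm

First lens: d_i1 = 1/(1/25 - 1/12.5) = -25.000 cm.
With d_i1 < 0 the first image is virtual and lies on the object side; the object distance for lens 2 is d_o2 = 28.5 - (-25.000) = 53.500 cm.
Second lens: d_i2 = 1/(1/20.5 - 1/(53.500)) = 33.235 cm.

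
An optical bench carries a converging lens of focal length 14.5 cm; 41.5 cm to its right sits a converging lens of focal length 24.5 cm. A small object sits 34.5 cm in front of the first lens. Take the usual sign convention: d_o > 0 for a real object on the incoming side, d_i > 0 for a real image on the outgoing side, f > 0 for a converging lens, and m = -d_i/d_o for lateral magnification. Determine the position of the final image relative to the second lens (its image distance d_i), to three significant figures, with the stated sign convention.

First lens: d_i1 = 1/(1/14.5 - 1/34.5) = 25.013 cm.
The intermediate image is 25.013 cm to the right of lens 1, so d_o2 = L - d_i1 = 41.5 - 25.013 = 16.487 cm.
Second lens: d_i2 = 1/(1/24.5 - 1/(16.487)) = -50.414 cm.

-50.4 cm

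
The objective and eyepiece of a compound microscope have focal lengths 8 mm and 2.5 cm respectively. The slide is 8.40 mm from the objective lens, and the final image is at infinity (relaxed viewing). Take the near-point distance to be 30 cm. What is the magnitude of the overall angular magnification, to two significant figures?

240

Convert to cm: f_obj = 8 mm = 0.8 cm; d_o = 8.40 mm = 0.84 cm.
Objective: 1/d_i = 1/f_obj - 1/d_o = 1/0.8 - 1/0.84 = 0.05952 cm^-1, so d_i = 16.800 cm.
m_obj = -d_i/d_o = -16.800/0.84 = -20.000.
Eyepiece angular magnification (image at infinity): M_eye = D/f_e = 30/2.5 = 12.000.
Overall M = m_obj x M_eye = (-20.000)(12.000) = -240.00.
|M| = 240.00.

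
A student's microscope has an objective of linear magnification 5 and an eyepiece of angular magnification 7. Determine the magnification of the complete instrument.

The overall magnification of a compound microscope is the product of the objective and eyepiece magnifications:
M = M_obj x M_eye = 5 x 7 = 35.

35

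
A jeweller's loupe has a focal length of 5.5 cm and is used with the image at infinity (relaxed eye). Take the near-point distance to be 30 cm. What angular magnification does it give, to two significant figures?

M = D/f = 30/5.5 = 5.455.

5.5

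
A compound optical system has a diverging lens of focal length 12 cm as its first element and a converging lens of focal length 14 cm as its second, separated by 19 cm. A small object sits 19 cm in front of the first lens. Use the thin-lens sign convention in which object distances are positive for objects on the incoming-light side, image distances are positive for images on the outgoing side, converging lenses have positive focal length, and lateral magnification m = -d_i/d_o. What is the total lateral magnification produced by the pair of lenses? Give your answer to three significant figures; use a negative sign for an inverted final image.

Lens 1: 1/d_i1 = 1/f_1 - 1/d_o1 = 1/(-12) - 1/19 = -0.13596 cm^-1, so d_i1 = -7.355 cm.
m_1 = -(-7.355)/19 = 0.3871.
The intermediate image is virtual, 7.355 cm to the left of lens 1, so d_o2 = L - d_i1 = 19 - (-7.355) = 26.355 cm.
Lens 2: 1/d_i2 = 1/f_2 - 1/d_o2 = 1/14 - 1/(26.355) = 0.03348 cm^-1, so d_i2 = 29.864 cm.
m_2 = -(29.864)/(26.355) = -1.1332.
Overall magnification: m = m_1 m_2 = -0.4386.

-0.439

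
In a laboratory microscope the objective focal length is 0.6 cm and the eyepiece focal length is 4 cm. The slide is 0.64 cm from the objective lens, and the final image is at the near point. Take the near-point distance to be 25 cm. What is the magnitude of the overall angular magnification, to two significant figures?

Objective: 1/d_i = 1/f_obj - 1/d_o = 1/0.6 - 1/0.64 = 0.10417 cm^-1, so d_i = 9.600 cm.
m_obj = -d_i/d_o = -9.600/0.64 = -15.000.
Eyepiece angular magnification (image at near point): M_eye = 1 + D/f_e = 1 + 25/4 = 7.250.
Overall M = m_obj x M_eye = (-15.000)(7.250) = -108.75.
|M| = 108.75.

110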